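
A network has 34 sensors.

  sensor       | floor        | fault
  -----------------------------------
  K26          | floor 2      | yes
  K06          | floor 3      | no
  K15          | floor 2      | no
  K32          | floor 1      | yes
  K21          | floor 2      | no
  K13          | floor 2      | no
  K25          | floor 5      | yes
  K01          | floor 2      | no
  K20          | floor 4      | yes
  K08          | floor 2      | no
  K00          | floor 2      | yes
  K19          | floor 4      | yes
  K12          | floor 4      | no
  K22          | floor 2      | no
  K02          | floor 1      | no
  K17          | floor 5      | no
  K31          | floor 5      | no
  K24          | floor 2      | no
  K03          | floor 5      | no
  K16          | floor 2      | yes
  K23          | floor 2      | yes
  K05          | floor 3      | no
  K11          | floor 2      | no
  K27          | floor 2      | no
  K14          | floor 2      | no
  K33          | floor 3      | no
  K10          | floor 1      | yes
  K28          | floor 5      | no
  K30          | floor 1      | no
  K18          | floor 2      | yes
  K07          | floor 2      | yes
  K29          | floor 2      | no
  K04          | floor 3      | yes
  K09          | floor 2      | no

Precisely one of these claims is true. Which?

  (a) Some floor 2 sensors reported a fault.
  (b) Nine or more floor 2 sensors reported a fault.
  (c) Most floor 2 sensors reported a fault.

|A| = 18, |A ∩ B| = 6, |A ∖ B| = 12.
(a) requires A ∩ B ≠ ∅ (|A ∩ B| ≥ 1): true.
(b) requires |A ∩ B| ≥ 9: false.
(c) requires |A ∩ B| > |A ∖ B|: false.

(a)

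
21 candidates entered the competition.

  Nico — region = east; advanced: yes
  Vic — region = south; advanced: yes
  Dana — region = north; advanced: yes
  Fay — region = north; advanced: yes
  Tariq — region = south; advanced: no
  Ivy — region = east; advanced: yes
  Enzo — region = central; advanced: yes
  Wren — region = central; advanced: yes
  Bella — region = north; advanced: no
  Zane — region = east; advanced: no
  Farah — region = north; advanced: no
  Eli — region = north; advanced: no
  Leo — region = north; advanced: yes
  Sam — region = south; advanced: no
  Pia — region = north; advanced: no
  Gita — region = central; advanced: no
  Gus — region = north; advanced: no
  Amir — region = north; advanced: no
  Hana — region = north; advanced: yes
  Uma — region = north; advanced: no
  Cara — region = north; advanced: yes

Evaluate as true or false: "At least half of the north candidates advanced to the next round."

Truth condition: |A ∩ B| ≥ |A ∖ B|.
A (the restrictor) = {Dana, Fay, Bella, Farah, Eli, Leo, Pia, Gus, Amir, Hana, Uma, Cara}, |A| = 12.
A ∩ B = {Dana, Fay, Leo, Hana, Cara}, so |A ∩ B| = 5.
A ∖ B = {Bella, Farah, Eli, Pia, Gus, Amir, Uma}, so |A ∖ B| = 7.
5 < 7, so the statement is false.

False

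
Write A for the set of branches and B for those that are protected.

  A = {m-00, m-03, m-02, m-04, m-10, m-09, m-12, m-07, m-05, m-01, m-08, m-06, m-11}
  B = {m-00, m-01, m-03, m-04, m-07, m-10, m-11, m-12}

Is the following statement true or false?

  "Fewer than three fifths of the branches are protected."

False

'Fewer than three fifths of the branches are protected' holds iff |A ∩ B| / |A| < 3/5.
A (the restrictor) = {m-00, m-03, m-02, m-04, m-10, m-09, m-12, m-07, m-05, m-01, m-08, m-06, m-11}, |A| = 13.
A ∩ B = {m-00, m-03, m-04, m-10, m-12, m-07, m-01, m-11}, so |A ∩ B| = 8.
A ∖ B = {m-02, m-09, m-05, m-08, m-06}, so |A ∖ B| = 5.
|A ∩ B|/|A| = 8/13, so the statement is false.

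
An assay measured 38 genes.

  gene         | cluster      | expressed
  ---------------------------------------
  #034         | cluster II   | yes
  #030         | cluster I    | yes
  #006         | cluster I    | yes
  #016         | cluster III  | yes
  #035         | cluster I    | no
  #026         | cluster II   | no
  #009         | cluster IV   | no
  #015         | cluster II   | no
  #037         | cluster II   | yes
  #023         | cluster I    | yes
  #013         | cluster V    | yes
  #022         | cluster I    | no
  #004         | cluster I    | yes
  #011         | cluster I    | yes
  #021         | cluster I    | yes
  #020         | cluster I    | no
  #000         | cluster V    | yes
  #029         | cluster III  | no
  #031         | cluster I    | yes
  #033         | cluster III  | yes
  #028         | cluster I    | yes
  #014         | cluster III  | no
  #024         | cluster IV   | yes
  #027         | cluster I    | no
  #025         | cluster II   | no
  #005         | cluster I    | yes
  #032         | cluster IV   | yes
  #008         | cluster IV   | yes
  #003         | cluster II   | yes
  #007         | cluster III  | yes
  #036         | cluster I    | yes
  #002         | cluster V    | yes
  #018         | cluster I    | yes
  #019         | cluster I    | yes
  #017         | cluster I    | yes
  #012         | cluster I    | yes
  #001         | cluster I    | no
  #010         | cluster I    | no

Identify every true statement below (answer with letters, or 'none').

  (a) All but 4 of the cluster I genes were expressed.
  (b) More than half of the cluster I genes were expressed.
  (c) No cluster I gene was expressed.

(b)

|A| = 20, |A ∩ B| = 14, |A ∖ B| = 6.
(a) |A ∖ B| = 4: fails.
(b) |A ∩ B| > |A ∖ B|: holds.
(c) A ∩ B = ∅ (|A ∩ B| = 0): fails.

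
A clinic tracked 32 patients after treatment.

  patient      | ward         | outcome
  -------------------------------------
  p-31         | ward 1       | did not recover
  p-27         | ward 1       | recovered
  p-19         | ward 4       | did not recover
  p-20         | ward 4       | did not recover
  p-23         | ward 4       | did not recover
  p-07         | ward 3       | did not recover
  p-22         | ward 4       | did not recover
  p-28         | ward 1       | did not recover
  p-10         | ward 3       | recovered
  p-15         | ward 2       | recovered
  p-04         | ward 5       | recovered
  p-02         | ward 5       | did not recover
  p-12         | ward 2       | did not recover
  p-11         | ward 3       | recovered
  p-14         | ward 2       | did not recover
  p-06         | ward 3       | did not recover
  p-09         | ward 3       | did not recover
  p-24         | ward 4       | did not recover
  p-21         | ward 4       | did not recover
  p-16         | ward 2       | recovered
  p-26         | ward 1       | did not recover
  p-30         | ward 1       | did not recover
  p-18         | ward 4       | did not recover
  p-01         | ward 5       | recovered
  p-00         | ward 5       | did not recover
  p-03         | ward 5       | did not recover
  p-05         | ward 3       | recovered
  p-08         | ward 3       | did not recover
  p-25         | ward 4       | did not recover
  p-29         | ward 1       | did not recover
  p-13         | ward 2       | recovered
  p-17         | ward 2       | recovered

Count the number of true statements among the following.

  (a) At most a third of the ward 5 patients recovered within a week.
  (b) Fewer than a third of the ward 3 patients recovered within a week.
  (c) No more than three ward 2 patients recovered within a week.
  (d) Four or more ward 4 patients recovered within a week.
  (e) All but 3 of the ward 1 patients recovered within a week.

0

(a) ward 5: |A| = 5, |A ∩ B| = 2; needs |A ∩ B| / |A| ≤ 1/3 — false.
(b) ward 3: |A| = 7, |A ∩ B| = 3; needs |A ∩ B| / |A| < 1/3 — false.
(c) ward 2: |A| = 6, |A ∩ B| = 4; needs |A ∩ B| ≤ 3 — false.
(d) ward 4: |A| = 8, |A ∩ B| = 0; needs |A ∩ B| ≥ 4 — false.
(e) ward 1: |A| = 6, |A ∩ B| = 1; needs |A ∖ B| = 3 — false.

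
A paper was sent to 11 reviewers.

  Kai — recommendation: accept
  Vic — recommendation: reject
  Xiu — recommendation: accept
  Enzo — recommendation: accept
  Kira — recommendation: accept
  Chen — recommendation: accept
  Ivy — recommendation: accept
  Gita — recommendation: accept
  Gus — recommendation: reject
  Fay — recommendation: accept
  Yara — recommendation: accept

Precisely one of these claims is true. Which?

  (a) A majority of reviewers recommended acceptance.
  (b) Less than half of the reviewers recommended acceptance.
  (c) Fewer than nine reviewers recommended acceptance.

(a)

|A| = 11, |A ∩ B| = 9, |A ∖ B| = 2.
(a) requires |A ∩ B| > |A ∖ B|: true.
(b) requires |A ∩ B| < |A ∖ B|: false.
(c) requires |A ∩ B| < 9: false.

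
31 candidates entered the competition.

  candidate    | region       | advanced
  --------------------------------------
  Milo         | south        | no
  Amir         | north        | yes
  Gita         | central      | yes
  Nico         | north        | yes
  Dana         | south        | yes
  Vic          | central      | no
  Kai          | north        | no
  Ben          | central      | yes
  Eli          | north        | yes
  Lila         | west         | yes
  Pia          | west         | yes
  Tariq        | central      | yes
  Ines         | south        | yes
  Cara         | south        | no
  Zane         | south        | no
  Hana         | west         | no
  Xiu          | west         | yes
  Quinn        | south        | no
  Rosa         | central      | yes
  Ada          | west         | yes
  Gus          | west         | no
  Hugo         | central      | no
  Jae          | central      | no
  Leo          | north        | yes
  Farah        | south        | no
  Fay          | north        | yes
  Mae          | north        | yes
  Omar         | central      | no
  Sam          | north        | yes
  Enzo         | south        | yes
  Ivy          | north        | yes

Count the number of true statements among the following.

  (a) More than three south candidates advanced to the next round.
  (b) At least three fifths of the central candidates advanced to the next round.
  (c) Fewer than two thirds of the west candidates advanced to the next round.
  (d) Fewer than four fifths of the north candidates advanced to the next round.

(a) south: |A| = 8, |A ∩ B| = 3; needs |A ∩ B| > 3 — false.
(b) central: |A| = 8, |A ∩ B| = 4; needs |A ∩ B| / |A| ≥ 3/5 — false.
(c) west: |A| = 6, |A ∩ B| = 4; needs |A ∩ B| / |A| < 2/3 — false.
(d) north: |A| = 9, |A ∩ B| = 8; needs |A ∩ B| / |A| < 4/5 — false.

0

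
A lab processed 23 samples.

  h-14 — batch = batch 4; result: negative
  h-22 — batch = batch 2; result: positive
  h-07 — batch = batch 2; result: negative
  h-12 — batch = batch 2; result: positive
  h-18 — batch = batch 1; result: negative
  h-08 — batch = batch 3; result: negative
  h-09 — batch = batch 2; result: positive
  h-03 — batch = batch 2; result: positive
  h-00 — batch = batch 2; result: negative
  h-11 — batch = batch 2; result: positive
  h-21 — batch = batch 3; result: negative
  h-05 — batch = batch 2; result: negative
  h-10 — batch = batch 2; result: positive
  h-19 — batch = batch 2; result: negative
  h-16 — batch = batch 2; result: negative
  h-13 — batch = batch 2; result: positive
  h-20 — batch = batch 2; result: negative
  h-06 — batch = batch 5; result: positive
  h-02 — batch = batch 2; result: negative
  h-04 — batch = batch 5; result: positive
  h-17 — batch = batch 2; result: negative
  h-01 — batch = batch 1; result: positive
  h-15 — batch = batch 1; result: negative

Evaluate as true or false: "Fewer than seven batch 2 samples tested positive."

False

'Fewer than seven batch 2 samples tested positive' holds iff |A ∩ B| < 7.
|A| = 15, |A ∩ B| = 7, |A ∖ B| = 8.
|A ∩ B| = 7, so the statement is false.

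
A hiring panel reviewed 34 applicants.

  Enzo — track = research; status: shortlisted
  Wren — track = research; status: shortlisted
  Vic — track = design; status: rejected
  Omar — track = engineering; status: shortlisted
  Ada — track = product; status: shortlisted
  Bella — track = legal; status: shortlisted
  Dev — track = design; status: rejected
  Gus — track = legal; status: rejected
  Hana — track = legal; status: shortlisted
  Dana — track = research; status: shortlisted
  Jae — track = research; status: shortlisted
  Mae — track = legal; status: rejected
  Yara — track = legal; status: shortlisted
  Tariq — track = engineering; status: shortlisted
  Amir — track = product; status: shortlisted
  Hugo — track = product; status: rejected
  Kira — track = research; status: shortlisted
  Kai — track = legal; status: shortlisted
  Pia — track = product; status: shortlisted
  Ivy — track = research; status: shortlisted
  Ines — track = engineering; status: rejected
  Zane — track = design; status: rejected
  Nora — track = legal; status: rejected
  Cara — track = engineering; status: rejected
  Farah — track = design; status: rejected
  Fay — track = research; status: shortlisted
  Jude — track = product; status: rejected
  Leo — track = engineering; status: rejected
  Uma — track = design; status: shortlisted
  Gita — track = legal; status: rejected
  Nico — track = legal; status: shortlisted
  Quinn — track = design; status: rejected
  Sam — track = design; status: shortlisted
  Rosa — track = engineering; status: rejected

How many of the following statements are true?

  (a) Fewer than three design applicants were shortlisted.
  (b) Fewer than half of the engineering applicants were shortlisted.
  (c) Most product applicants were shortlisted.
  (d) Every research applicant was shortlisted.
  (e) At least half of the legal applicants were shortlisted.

(a) design: |A| = 7, |A ∩ B| = 2; needs |A ∩ B| < 3 — true.
(b) engineering: |A| = 6, |A ∩ B| = 2; needs |A ∩ B| < |A ∖ B| — true.
(c) product: |A| = 5, |A ∩ B| = 3; needs |A ∩ B| > |A ∖ B| — true.
(d) research: |A| = 7, |A ∩ B| = 7; needs A ⊆ B, i.e. every element of A is in B (|A ∖ B| = 0) — true.
(e) legal: |A| = 9, |A ∩ B| = 5; needs |A ∩ B| ≥ |A ∖ B| — true.

5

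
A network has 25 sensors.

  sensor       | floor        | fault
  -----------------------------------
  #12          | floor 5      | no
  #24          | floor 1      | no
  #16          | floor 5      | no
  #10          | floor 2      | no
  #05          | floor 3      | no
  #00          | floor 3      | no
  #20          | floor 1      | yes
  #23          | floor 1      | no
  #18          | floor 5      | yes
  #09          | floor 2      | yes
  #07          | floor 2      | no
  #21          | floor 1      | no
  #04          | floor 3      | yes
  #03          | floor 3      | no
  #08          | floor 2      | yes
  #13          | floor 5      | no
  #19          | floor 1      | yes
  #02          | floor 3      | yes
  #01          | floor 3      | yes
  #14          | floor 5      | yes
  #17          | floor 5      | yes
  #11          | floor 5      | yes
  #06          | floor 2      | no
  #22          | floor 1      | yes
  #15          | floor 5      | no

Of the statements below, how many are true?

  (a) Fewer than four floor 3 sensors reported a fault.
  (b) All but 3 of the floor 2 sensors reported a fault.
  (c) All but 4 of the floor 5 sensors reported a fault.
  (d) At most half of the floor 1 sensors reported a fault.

4

(a) floor 3: |A| = 6, |A ∩ B| = 3; needs |A ∩ B| < 4 — true.
(b) floor 2: |A| = 5, |A ∩ B| = 2; needs |A ∖ B| = 3 — true.
(c) floor 5: |A| = 8, |A ∩ B| = 4; needs |A ∖ B| = 4 — true.
(d) floor 1: |A| = 6, |A ∩ B| = 3; needs |A ∩ B| ≤ |A ∖ B| — true.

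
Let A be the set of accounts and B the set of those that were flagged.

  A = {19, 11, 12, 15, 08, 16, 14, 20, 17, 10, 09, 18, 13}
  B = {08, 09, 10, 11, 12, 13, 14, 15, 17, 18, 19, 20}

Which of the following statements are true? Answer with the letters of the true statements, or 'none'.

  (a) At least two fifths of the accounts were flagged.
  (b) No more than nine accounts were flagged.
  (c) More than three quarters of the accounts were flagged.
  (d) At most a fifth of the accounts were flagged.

|A| = 13, |A ∩ B| = 12, |A ∖ B| = 1.
(a) |A ∩ B| / |A| ≥ 2/5: holds.
(b) |A ∩ B| ≤ 9: fails.
(c) |A ∩ B| / |A| > 3/4: holds.
(d) |A ∩ B| / |A| ≤ 1/5: fails.

(a), (c)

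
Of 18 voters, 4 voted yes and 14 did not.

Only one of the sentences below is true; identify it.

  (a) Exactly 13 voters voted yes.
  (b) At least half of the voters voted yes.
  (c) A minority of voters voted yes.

|A| = 18, |A ∩ B| = 4, |A ∖ B| = 14.
(a) requires |A ∩ B| = 13: false.
(b) requires |A ∩ B| ≥ |A ∖ B|: false.
(c) requires |A ∩ B| < |A ∖ B|: true.

(c)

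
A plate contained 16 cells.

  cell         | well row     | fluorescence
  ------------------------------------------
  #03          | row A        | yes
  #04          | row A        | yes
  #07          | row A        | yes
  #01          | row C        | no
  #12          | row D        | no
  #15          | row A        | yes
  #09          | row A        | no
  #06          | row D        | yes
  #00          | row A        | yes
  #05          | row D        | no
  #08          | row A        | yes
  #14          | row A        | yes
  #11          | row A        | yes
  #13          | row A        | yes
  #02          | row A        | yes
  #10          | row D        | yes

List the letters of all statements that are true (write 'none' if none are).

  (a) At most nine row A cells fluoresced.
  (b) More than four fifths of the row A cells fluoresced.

|A| = 11, |A ∩ B| = 10, |A ∖ B| = 1.
(a) |A ∩ B| ≤ 9: fails.
(b) |A ∩ B| / |A| > 4/5: holds.

(b)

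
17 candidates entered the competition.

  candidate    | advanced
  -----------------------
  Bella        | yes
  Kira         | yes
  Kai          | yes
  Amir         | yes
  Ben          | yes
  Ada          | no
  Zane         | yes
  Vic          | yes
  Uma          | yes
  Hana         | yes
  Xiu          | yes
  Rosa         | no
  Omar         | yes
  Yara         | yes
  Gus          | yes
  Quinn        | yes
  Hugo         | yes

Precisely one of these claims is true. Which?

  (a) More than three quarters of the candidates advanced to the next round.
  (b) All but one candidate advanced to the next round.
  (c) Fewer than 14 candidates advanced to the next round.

(a)

|A| = 17, |A ∩ B| = 15, |A ∖ B| = 2.
(a) requires |A ∩ B| / |A| > 3/4: true.
(b) requires |A ∖ B| = 1: false.
(c) requires |A ∩ B| < 14: false.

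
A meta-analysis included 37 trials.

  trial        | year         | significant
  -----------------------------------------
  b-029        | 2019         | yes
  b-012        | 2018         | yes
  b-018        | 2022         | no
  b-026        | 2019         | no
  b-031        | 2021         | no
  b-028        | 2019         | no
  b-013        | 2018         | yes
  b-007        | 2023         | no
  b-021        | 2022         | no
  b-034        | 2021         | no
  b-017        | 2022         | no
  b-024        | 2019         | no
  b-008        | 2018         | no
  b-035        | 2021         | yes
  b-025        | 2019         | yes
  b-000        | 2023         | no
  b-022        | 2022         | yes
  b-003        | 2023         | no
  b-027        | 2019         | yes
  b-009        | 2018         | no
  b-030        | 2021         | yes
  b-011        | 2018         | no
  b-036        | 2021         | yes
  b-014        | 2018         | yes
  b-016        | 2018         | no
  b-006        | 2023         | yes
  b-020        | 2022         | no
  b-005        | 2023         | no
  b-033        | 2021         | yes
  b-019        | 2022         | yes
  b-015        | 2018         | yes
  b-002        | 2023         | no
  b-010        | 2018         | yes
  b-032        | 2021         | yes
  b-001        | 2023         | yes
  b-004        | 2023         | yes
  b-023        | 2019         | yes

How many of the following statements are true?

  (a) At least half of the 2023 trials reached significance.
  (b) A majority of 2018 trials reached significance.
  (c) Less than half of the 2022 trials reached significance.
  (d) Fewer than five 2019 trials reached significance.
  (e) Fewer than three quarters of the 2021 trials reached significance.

4

(a) 2023: |A| = 8, |A ∩ B| = 3; needs |A ∩ B| ≥ |A ∖ B| — false.
(b) 2018: |A| = 9, |A ∩ B| = 5; needs |A ∩ B| > |A ∖ B| — true.
(c) 2022: |A| = 6, |A ∩ B| = 2; needs |A ∩ B| < |A ∖ B| — true.
(d) 2019: |A| = 7, |A ∩ B| = 4; needs |A ∩ B| < 5 — true.
(e) 2021: |A| = 7, |A ∩ B| = 5; needs |A ∩ B| / |A| < 3/4 — true.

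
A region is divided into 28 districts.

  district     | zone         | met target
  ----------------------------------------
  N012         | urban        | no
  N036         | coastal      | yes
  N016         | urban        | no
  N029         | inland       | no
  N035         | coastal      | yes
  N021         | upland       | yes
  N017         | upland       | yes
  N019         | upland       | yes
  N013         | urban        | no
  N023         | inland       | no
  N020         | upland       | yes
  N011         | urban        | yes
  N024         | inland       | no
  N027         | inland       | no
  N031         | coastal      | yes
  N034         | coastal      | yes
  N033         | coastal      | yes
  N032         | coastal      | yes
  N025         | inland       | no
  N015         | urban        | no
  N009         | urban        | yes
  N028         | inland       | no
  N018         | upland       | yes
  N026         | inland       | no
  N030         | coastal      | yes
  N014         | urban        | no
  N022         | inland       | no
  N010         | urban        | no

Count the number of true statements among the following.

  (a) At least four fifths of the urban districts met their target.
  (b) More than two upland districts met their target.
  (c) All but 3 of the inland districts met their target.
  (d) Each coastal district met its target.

(a) urban: |A| = 8, |A ∩ B| = 2; needs |A ∩ B| / |A| ≥ 4/5 — false.
(b) upland: |A| = 5, |A ∩ B| = 5; needs |A ∩ B| > 2 — true.
(c) inland: |A| = 8, |A ∩ B| = 0; needs |A ∖ B| = 3 — false.
(d) coastal: |A| = 7, |A ∩ B| = 7; needs A ⊆ B, i.e. every element of A is in B (|A ∖ B| = 0) — true.

2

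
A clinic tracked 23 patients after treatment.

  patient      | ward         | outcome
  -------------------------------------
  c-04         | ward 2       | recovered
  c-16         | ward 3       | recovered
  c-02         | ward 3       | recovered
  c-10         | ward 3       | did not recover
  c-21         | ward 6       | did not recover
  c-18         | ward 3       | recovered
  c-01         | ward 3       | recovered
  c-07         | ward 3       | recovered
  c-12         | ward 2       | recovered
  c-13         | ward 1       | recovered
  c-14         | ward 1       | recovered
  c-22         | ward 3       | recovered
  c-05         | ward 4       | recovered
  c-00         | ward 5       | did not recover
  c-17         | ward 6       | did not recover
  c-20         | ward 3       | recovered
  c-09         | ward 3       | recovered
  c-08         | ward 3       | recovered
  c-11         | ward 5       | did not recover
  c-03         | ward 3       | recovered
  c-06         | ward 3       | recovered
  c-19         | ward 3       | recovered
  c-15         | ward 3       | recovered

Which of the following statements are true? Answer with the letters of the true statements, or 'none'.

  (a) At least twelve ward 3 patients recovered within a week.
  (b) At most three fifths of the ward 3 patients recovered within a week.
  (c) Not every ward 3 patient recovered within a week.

|A| = 14, |A ∩ B| = 13, |A ∖ B| = 1.
(a) |A ∩ B| ≥ 12: holds.
(b) |A ∩ B| / |A| ≤ 3/5: fails.
(c) A ⊄ B (|A ∖ B| ≥ 1): holds.

(a), (c)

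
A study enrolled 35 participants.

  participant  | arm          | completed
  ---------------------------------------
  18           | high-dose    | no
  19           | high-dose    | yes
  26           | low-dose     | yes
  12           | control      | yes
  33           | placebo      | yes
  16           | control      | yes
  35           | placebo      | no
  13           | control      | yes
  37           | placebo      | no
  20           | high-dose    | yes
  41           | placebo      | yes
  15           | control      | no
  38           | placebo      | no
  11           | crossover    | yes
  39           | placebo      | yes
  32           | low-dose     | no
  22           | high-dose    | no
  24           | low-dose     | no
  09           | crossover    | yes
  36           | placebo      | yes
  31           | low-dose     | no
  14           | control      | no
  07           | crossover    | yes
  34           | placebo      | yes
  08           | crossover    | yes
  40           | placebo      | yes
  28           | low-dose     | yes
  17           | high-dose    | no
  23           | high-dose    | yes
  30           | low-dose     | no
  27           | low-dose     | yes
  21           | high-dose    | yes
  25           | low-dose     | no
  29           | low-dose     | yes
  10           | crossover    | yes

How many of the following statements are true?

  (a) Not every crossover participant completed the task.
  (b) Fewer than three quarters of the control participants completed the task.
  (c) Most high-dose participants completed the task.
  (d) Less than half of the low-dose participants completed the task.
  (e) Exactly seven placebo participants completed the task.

(a) crossover: |A| = 5, |A ∩ B| = 5; needs A ⊄ B (|A ∖ B| ≥ 1) — false.
(b) control: |A| = 5, |A ∩ B| = 3; needs |A ∩ B| / |A| < 3/4 — true.
(c) high-dose: |A| = 7, |A ∩ B| = 4; needs |A ∩ B| > |A ∖ B| — true.
(d) low-dose: |A| = 9, |A ∩ B| = 4; needs |A ∩ B| < |A ∖ B| — true.
(e) placebo: |A| = 9, |A ∩ B| = 6; needs |A ∩ B| = 7 — false.

3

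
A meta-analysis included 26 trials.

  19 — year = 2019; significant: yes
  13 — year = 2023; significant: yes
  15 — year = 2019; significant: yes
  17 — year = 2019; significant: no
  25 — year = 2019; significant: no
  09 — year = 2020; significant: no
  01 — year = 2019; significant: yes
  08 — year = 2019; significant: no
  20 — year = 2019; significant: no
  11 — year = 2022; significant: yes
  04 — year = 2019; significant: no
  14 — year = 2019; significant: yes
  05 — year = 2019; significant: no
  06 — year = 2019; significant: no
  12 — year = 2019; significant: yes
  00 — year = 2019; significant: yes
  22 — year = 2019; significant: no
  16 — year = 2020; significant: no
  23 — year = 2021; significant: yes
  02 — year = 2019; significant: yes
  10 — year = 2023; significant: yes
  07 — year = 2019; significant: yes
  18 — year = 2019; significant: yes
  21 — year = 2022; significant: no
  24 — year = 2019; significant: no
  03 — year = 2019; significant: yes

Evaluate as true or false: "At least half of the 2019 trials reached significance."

True

'At least half of the 2019 trials reached significance' holds iff |A ∩ B| ≥ |A ∖ B|.
|A| = 19, |A ∩ B| = 10, |A ∖ B| = 9.
10 > 9, so the statement is true.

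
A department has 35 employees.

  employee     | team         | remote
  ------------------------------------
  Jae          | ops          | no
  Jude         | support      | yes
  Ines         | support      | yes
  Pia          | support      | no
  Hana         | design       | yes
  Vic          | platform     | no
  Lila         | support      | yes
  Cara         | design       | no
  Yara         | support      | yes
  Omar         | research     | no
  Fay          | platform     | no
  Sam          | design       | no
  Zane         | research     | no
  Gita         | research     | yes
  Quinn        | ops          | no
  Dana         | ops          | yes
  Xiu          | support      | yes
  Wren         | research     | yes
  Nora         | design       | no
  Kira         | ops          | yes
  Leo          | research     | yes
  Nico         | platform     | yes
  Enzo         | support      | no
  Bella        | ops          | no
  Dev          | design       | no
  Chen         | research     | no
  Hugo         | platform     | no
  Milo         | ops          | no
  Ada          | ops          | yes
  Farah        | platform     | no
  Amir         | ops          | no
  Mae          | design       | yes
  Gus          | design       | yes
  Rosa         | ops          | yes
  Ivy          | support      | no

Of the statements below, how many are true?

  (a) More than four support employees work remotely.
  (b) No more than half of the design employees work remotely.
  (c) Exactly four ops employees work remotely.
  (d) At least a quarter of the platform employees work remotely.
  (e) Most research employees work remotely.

3

(a) support: |A| = 8, |A ∩ B| = 5; needs |A ∩ B| > 4 — true.
(b) design: |A| = 7, |A ∩ B| = 3; needs |A ∩ B| ≤ |A ∖ B| — true.
(c) ops: |A| = 9, |A ∩ B| = 4; needs |A ∩ B| = 4 — true.
(d) platform: |A| = 5, |A ∩ B| = 1; needs |A ∩ B| / |A| ≥ 1/4 — false.
(e) research: |A| = 6, |A ∩ B| = 3; needs |A ∩ B| > |A ∖ B| — false.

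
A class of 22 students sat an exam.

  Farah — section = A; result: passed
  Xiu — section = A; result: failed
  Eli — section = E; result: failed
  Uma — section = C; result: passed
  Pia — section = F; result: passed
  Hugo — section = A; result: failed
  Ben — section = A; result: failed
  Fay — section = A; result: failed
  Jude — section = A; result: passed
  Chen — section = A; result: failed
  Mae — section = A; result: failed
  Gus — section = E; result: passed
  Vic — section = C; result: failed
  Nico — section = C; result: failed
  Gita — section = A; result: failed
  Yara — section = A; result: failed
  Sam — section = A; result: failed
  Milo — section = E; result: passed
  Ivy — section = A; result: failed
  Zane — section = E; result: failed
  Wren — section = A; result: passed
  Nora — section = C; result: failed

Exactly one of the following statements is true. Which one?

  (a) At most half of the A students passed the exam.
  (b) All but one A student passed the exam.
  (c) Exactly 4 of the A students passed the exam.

(a)

|A| = 13, |A ∩ B| = 3, |A ∖ B| = 10.
(a) requires |A ∩ B| ≤ |A ∖ B|: true.
(b) requires |A ∖ B| = 1: false.
(c) requires |A ∩ B| = 4: false.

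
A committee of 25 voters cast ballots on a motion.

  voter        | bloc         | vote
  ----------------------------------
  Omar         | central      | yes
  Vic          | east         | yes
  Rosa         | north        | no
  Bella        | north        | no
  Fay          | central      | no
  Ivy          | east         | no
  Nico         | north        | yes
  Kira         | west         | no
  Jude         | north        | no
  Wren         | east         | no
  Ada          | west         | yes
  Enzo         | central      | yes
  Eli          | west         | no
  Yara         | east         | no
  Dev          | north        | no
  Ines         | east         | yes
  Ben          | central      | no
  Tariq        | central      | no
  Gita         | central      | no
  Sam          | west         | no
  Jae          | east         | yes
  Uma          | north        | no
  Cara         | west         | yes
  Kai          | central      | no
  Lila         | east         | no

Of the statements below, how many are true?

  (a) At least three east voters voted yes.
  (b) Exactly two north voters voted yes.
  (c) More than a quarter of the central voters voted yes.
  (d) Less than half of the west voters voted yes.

(a) east: |A| = 7, |A ∩ B| = 3; needs |A ∩ B| ≥ 3 — true.
(b) north: |A| = 6, |A ∩ B| = 1; needs |A ∩ B| = 2 — false.
(c) central: |A| = 7, |A ∩ B| = 2; needs |A ∩ B| / |A| > 1/4 — true.
(d) west: |A| = 5, |A ∩ B| = 2; needs |A ∩ B| < |A ∖ B| — true.

3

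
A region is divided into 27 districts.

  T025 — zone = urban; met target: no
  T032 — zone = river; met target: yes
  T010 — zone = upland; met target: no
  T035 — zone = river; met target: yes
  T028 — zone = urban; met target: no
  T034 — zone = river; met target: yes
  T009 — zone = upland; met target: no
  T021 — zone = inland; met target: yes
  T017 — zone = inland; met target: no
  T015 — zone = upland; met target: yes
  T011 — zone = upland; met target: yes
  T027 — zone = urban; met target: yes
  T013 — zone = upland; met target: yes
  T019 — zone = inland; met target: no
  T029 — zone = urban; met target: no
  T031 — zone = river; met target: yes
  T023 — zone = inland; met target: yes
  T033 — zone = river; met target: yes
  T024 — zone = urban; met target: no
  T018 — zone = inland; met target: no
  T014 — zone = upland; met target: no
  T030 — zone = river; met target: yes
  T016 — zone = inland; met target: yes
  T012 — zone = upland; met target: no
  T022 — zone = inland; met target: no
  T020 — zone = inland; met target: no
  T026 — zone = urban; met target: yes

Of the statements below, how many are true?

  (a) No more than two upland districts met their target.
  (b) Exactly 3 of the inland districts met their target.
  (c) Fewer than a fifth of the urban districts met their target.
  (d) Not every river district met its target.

1

(a) upland: |A| = 7, |A ∩ B| = 3; needs |A ∩ B| ≤ 2 — false.
(b) inland: |A| = 8, |A ∩ B| = 3; needs |A ∩ B| = 3 — true.
(c) urban: |A| = 6, |A ∩ B| = 2; needs |A ∩ B| / |A| < 1/5 — false.
(d) river: |A| = 6, |A ∩ B| = 6; needs A ⊄ B (|A ∖ B| ≥ 1) — false.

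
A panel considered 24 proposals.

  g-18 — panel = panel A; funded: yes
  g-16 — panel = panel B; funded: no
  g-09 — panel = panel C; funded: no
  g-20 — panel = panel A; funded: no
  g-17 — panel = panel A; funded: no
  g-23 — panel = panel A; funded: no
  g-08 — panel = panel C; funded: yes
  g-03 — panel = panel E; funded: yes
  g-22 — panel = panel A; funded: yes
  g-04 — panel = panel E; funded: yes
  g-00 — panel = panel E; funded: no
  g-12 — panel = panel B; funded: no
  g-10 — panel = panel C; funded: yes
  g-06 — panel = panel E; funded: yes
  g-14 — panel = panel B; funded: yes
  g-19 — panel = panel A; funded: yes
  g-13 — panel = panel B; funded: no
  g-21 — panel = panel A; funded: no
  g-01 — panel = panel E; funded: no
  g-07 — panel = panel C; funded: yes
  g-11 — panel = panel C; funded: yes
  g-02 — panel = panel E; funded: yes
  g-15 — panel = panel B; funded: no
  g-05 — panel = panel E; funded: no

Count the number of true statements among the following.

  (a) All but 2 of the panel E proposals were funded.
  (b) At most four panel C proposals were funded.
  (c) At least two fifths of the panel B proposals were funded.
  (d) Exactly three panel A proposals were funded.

2

(a) panel E: |A| = 7, |A ∩ B| = 4; needs |A ∖ B| = 2 — false.
(b) panel C: |A| = 5, |A ∩ B| = 4; needs |A ∩ B| ≤ 4 — true.
(c) panel B: |A| = 5, |A ∩ B| = 1; needs |A ∩ B| / |A| ≥ 2/5 — false.
(d) panel A: |A| = 7, |A ∩ B| = 3; needs |A ∩ B| = 3 — true.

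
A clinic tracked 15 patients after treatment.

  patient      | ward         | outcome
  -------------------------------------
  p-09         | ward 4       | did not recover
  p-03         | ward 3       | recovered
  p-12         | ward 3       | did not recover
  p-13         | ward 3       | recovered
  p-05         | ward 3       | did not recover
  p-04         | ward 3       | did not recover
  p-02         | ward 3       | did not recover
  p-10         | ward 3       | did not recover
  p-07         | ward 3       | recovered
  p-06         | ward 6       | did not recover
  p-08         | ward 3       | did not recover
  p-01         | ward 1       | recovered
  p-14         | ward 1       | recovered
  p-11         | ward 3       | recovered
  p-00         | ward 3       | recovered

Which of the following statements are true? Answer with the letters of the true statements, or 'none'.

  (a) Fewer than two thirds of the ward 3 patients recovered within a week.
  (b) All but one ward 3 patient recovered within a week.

(a)

|A| = 11, |A ∩ B| = 5, |A ∖ B| = 6.
(a) |A ∩ B| / |A| < 2/3: holds.
(b) |A ∖ B| = 1: fails.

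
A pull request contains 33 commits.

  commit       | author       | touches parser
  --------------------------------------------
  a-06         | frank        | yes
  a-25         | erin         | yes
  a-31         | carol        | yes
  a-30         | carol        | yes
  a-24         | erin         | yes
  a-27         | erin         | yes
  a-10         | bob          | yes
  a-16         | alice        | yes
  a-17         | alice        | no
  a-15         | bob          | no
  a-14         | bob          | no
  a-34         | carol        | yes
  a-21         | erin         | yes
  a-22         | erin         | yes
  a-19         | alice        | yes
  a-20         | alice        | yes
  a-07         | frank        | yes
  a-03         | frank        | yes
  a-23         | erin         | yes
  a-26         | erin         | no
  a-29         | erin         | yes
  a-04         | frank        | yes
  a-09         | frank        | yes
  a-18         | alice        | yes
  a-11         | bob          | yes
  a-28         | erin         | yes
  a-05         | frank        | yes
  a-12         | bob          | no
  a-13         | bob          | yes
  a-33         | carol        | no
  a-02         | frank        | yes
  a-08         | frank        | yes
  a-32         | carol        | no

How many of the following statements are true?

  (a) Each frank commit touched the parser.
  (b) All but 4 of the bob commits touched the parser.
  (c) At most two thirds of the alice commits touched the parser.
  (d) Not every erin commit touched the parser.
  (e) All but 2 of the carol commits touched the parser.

3

(a) frank: |A| = 8, |A ∩ B| = 8; needs A ⊆ B, i.e. every element of A is in B (|A ∖ B| = 0) — true.
(b) bob: |A| = 6, |A ∩ B| = 3; needs |A ∖ B| = 4 — false.
(c) alice: |A| = 5, |A ∩ B| = 4; needs |A ∩ B| / |A| ≤ 2/3 — false.
(d) erin: |A| = 9, |A ∩ B| = 8; needs A ⊄ B (|A ∖ B| ≥ 1) — true.
(e) carol: |A| = 5, |A ∩ B| = 3; needs |A ∖ B| = 2 — true.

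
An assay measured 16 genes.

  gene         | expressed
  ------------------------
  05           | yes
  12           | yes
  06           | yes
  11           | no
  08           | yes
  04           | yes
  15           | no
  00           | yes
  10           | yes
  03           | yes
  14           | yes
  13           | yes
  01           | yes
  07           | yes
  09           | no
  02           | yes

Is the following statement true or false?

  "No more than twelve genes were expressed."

False

'No more than twelve genes were expressed' holds iff |A ∩ B| ≤ 12.
|A| = 16, |A ∩ B| = 13, |A ∖ B| = 3.
|A ∩ B| = 13, so the statement is false.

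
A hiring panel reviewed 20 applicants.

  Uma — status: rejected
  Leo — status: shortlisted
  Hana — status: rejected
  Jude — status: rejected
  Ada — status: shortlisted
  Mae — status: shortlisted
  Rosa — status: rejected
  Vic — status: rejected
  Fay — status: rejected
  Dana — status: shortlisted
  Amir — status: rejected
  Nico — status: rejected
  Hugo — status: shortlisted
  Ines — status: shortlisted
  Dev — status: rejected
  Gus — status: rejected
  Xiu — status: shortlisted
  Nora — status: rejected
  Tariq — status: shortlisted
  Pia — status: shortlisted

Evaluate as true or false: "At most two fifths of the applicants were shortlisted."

'At most two fifths of the applicants were shortlisted' holds iff |A ∩ B| / |A| ≤ 2/5.
|A| = 20, |A ∩ B| = 9, |A ∖ B| = 11.
|A ∩ B|/|A| = 9/20, so the statement is false.

False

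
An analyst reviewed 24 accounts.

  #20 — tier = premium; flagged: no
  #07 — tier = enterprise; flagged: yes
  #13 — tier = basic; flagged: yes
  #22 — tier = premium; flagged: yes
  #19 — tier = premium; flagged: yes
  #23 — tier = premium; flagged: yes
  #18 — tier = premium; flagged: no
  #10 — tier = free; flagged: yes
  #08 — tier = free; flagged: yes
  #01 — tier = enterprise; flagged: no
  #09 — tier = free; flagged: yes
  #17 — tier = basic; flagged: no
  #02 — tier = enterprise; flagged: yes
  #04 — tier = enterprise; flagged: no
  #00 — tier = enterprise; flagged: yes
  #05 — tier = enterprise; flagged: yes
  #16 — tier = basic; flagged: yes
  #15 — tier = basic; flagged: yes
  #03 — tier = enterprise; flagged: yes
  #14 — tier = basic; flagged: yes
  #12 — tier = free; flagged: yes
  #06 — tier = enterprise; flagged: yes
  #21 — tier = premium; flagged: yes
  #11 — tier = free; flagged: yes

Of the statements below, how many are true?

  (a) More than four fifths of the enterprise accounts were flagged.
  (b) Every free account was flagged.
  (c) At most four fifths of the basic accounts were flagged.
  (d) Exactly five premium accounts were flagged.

(a) enterprise: |A| = 8, |A ∩ B| = 6; needs |A ∩ B| / |A| > 4/5 — false.
(b) free: |A| = 5, |A ∩ B| = 5; needs A ⊆ B, i.e. every element of A is in B (|A ∖ B| = 0) — true.
(c) basic: |A| = 5, |A ∩ B| = 4; needs |A ∩ B| / |A| ≤ 4/5 — true.
(d) premium: |A| = 6, |A ∩ B| = 4; needs |A ∩ B| = 5 — false.

2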